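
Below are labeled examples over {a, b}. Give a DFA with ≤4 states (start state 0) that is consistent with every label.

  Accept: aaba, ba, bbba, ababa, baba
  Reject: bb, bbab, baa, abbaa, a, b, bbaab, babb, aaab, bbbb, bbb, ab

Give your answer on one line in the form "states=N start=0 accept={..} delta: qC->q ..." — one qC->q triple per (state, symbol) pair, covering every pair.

State merging on the prefix tree: take the shortest (then alphabetical) example prefix whose next move is undefined and point that move at state 0, else 1, else 2, ...; a target is out if some Accept/Reject pair would then sit in one state with the same input left (inseparable). If every existing state is out, open a new one.
a: 0a undefined. 0a->0: ok.
b: 0b undefined. 0b->0: no, aaba/bb meet in 0. Open state 1: 0b->1.
ba: 1a undefined. 1a->0: no, aaba/baa meet in 0. 1a->1: no, aaba/baa meet in 1. Open state 2: 1a->2.
bb: 1b undefined. 1b->0: ok.
baa: 2a undefined. 2a->0: ok.
bab: 2b undefined. 2b->0: no, ababa/bb meet in 0. 2b->1: ok.
All examples now run through 3 states with every (state, symbol) defined. Accept strings end in {2}, Reject strings end in {0,1}; accept={2}.

states=3 start=0 accept={2} delta: 0a->0 0b->1 1a->2 1b->0 2a->0 2b->1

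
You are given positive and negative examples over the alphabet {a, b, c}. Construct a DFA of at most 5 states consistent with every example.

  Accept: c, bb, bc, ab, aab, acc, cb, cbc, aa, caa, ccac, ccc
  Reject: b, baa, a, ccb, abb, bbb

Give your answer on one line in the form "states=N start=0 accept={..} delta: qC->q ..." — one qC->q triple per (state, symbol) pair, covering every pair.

State merging on the prefix tree: take the shortest (then alphabetical) example prefix whose next move is undefined and point that move at state 0, else 1, else 2, ...; a target is out if some Accept/Reject pair would then sit in one state with the same input left (inseparable). If every existing state is out, open a new one.
a: 0a undefined. 0a->0: no, bb/abb meet in 0 with "bb" left. Open state 1: 0a->1.
b: 0b undefined. 0b->0: no, bb/b meet in 0. 0b->1: ok.
c: 0c undefined. 0c->0: no, cb/b meet in 1. 0c->1: no, c/b meet in 1. Open state 2: 0c->2.
aa: 1a undefined. 1a->0: no, aab/b meet in 1. 1a->1: no, aa/b meet in 1. 1a->2: ok.
ab: 1b undefined. 1b->0: ok.
ac: 1c undefined. 1c->0: ok.
ca: 2a undefined. 2a->0: no, bb/baa meet in 0. 2a->1: ok.
cb: 2b undefined. 2b->0: ok.
cc: 2c undefined. 2c->0: ok.
All examples now run through 3 states with every (state, symbol) defined. Accept strings end in {0,2}, Reject strings end in {1}; accept={0,2}.

states=3 start=0 accept={0,2} delta: 0a->1 0b->1 0c->2 1a->2 1b->0 1c->0 2a->1 2b->0 2c->0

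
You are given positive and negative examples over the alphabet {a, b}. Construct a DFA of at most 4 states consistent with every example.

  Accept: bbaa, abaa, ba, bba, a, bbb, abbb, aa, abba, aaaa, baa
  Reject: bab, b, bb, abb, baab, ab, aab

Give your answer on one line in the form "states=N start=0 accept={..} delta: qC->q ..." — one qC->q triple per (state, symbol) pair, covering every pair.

states=3 start=0 accept={0} delta: 0a->0 0b->1 1a->0 1b->2 2a->0 2b->0

Fold the examples into a partial DFA from state 0: repeatedly fix the first undefined (state, symbol) met by the shortest-then-alphabetical prefix, trying targets in increasing order and rejecting any under which an Accept and a Reject string meet in one state with the same remainder; add a state when all current targets are rejected. Accepting states are where Accept strings end.
a: 0a undefined. 0a->0: ok.
b: 0b undefined. 0b->0: no, bbaa/bab meet in 0. Open state 1: 0b->1.
ba: 1a undefined. 1a->0: ok.
bb: 1b undefined. 1b->0: no, bbaa/bb meet in 0. 1b->1: no, bbb/bab meet in 1. Open state 2: 1b->2.
bba: 2a undefined. 2a->0: ok.
bbb: 2b undefined. 2b->0: ok.
All examples now run through 3 states with every (state, symbol) defined. Accept strings end in {0}, Reject strings end in {1,2}; accept={0}.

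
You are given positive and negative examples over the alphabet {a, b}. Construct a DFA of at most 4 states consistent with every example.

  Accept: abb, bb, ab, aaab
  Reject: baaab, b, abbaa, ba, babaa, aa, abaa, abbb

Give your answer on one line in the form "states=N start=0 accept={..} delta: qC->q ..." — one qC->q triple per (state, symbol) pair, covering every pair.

states=4 start=0 accept={2,3} delta: 0a->1 0b->1 1a->0 1b->2 2a->0 2b->3 3a->0 3b->0

Fold the examples into a partial DFA from state 0: repeatedly fix the first undefined (state, symbol) met by the shortest-then-alphabetical prefix, trying targets in increasing order and rejecting any under which an Accept and a Reject string meet in one state with the same remainder; add a state when all current targets are rejected. Accepting states are where Accept strings end.
a: 0a undefined. 0a->0: no, ab/b meet in 0 with "b" left. Open state 1: 0a->1.
b: 0b undefined. 0b->0: no, bb/b meet in 0. 0b->1: ok.
aa: 1a undefined. 1a->0: ok.
ab: 1b undefined. 1b->0: no, abb/baaab meet in 1. 1b->1: no, abb/baaab meet in 1. Open state 2: 1b->2.
aba: 2a undefined. 2a->0: ok.
abb: 2b undefined. 2b->0: no, abb/abbaa meet in 0. 2b->1: no, abb/baaab meet in 1. 2b->2: no, abb/abbb meet in 2. Open state 3: 2b->3.
abba: 3a undefined. 3a->0: ok.
abbb: 3b undefined. 3b->0: ok.
All examples now run through 4 states with every (state, symbol) defined. Accept strings end in {2,3}, Reject strings end in {0,1}; accept={2,3}.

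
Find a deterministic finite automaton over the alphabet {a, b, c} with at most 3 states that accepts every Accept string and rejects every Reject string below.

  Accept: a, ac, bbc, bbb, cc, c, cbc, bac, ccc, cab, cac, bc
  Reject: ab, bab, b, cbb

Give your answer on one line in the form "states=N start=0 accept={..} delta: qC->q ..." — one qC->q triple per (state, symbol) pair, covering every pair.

states=3 start=0 accept={0,2} delta: 0a->0 0b->1 0c->2 1a->0 1b->2 1c->0 2a->1 2b->0 2c->0

Grow the machine one transition at a time. Run the examples from 0; the earliest place one falls off (shortest prefix, ties alphabetical) gets sent to the lowest-numbered state that keeps every Accept/Reject pair distinguishable — a pair clashes when both reach the same state with identical unread suffix — and to a fresh state only if none does.
a: 0a undefined. 0a->0: ok.
b: 0b undefined. 0b->0: no, a/ab meet in 0. Open state 1: 0b->1.
c: 0c undefined. 0c->0: no, cab/ab meet in 1. 0c->1: no, ac/ab meet in 1. Open state 2: 0c->2.
ba: 1a undefined. 1a->0: ok.
bb: 1b undefined. 1b->0: no, bbb/ab meet in 1. 1b->1: no, bbb/ab meet in 1. 1b->2: ok.
bc: 1c undefined. 1c->0: ok.
ca: 2a undefined. 2a->0: no, cab/ab meet in 1. 2a->1: ok.
cb: 2b undefined. 2b->0: ok.
cc: 2c undefined. 2c->0: ok.
All examples now run through 3 states with every (state, symbol) defined. Accept strings end in {0,2}, Reject strings end in {1}; accept={0,2}.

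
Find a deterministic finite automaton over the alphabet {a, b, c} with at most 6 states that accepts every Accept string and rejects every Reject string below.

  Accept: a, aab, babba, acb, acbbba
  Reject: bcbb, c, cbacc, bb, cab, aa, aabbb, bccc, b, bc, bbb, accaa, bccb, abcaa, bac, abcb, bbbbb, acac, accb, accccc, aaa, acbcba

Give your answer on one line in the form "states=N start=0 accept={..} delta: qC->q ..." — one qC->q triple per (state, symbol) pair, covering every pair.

Fold the examples into a partial DFA from state 0: repeatedly fix the first undefined (state, symbol) met by the shortest-then-alphabetical prefix, trying targets in increasing order and rejecting any under which an Accept and a Reject string meet in one state with the same remainder; add a state when all current targets are rejected. Accepting states are where Accept strings end.
a: 0a undefined. 0a->0: no, a/aa meet in 0. Open state 1: 0a->1.
b: 0b undefined. 0b->0: ok.
c: 0c undefined. 0c->0: ok.
aa: 1a undefined. 1a->0: no, a/aaa meet in 1. 1a->1: no, a/aa meet in 1. Open state 2: 1a->2.
ab: 1b undefined. 1b->0: ok.
ac: 1c undefined. 1c->0: no, a/acbcba meet in 1. 1c->1: no, a/cbacc meet in 1. 1c->2: ok.
aaa: 2a undefined. 2a->0: ok.
aab: 2b undefined. 2b->0: no, a/acbcba meet in 1. 2b->1: ok.
acc: 2c undefined. 2c->0: ok.
All examples now run through 3 states with every (state, symbol) defined. Accept strings end in {1}, Reject strings end in {0,2}; accept={1}.

states=3 start=0 accept={1} delta: 0a->1 0b->0 0c->0 1a->2 1b->0 1c->2 2a->0 2b->1 2c->0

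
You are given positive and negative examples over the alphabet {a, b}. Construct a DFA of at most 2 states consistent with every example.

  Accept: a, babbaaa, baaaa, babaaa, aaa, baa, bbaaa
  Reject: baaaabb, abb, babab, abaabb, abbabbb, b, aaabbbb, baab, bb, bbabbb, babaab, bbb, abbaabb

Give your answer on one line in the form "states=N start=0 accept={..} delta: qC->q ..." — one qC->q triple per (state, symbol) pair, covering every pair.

State merging on the prefix tree: take the shortest (then alphabetical) example prefix whose next move is undefined and point that move at state 0, else 1, else 2, ...; a target is out if some Accept/Reject pair would then sit in one state with the same input left (inseparable). If every existing state is out, open a new one.
a: 0a undefined. 0a->0: ok.
b: 0b undefined. 0b->0: no, a/baaaabb meet in 0. Open state 1: 0b->1.
ba: 1a undefined. 1a->0: ok.
bb: 1b undefined. 1b->0: no, a/baaaabb meet in 0. 1b->1: ok.
All examples now run through 2 states with every (state, symbol) defined. Accept strings end in {0}, Reject strings end in {1}; accept={0}.

states=2 start=0 accept={0} delta: 0a->0 0b->1 1a->0 1b->1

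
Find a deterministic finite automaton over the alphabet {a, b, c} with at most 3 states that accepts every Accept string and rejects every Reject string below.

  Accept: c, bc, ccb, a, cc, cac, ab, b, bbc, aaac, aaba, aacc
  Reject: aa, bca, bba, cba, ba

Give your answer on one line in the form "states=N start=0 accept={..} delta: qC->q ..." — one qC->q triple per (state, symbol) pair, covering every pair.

State merging on the prefix tree: take the shortest (then alphabetical) example prefix whose next move is undefined and point that move at state 0, else 1, else 2, ...; a target is out if some Accept/Reject pair would then sit in one state with the same input left (inseparable). If every existing state is out, open a new one.
a: 0a undefined. 0a->0: no, a/aa meet in 0. Open state 1: 0a->1.
b: 0b undefined. 0b->0: no, a/bba meet in 1. 0b->1: ok.
c: 0c undefined. 0c->0: ok.
aa: 1a undefined. 1a->0: no, c/aa meet in 0. 1a->1: no, ccb/aa meet in 1. Open state 2: 1a->2.
ab: 1b undefined. 1b->0: no, ccb/bba meet in 1. 1b->1: ok.
bc: 1c undefined. 1c->0: no, ccb/bca meet in 1. 1c->1: ok.
aaa: 2a undefined. 2a->0: ok.
aab: 2b undefined. 2b->0: ok.
aac: 2c undefined. 2c->0: ok.
All examples now run through 3 states with every (state, symbol) defined. Accept strings end in {0,1}, Reject strings end in {2}; accept={0,1}.

states=3 start=0 accept={0,1} delta: 0a->1 0b->1 0c->0 1a->2 1b->1 1c->1 2a->0 2b->0 2c->0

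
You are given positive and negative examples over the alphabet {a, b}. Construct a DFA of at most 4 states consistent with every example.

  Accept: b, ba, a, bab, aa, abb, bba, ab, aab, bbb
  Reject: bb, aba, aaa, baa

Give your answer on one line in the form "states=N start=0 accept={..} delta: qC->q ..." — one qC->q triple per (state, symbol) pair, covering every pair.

Grow the machine one transition at a time. Run the examples from 0; the earliest place one falls off (shortest prefix, ties alphabetical) gets sent to the lowest-numbered state that keeps every Accept/Reject pair distinguishable — a pair clashes when both reach the same state with identical unread suffix — and to a fresh state only if none does.
a: 0a undefined. 0a->0: no, ba/aba meet in 0 with "ba" left. Open state 1: 0a->1.
b: 0b undefined. 0b->0: no, b/bb meet in 0. 0b->1: no, bba/aba meet in 1 with "ba" left. Open state 2: 0b->2.
aa: 1a undefined. 1a->0: no, a/aaa meet in 1. 1a->1: no, a/aaa meet in 1. 1a->2: no, ba/aaa meet in 2 with "a" left. Open state 3: 1a->3.
ab: 1b undefined. 1b->0: no, a/aba meet in 1. 1b->1: no, aa/aba meet in 3. 1b->2: no, ba/aba meet in 2 with "a" left. 1b->3: ok.
ba: 2a undefined. 2a->0: no, a/baa meet in 1. 2a->1: no, bab/baa meet in 3. 2a->2: no, b/baa meet in 2. 2a->3: ok.
bb: 2b undefined. 2b->0: ok.
aaa: 3a undefined. 3a->0: ok.
aab: 3b undefined. 3b->0: no, bab/bb meet in 0. 3b->1: ok.
All examples now run through 4 states with every (state, symbol) defined. Accept strings end in {1,2,3}, Reject strings end in {0}; accept={1,2,3}.

states=4 start=0 accept={1,2,3} delta: 0a->1 0b->2 1a->3 1b->3 2a->3 2b->0 3a->0 3b->1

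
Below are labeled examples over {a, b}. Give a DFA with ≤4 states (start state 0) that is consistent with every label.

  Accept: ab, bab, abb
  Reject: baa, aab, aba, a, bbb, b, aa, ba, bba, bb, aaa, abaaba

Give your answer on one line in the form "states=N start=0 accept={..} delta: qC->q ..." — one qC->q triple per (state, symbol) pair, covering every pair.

Fold the examples into a partial DFA from state 0: repeatedly fix the first undefined (state, symbol) met by the shortest-then-alphabetical prefix, trying targets in increasing order and rejecting any under which an Accept and a Reject string meet in one state with the same remainder; add a state when all current targets are rejected. Accepting states are where Accept strings end.
a: 0a undefined. 0a->0: no, ab/aab meet in 0 with "b" left. Open state 1: 0a->1.
b: 0b undefined. 0b->0: ok.
aa: 1a undefined. 1a->0: ok.
ab: 1b undefined. 1b->0: no, ab/baa meet in 0. 1b->1: no, ab/a meet in 1. Open state 2: 1b->2.
aba: 2a undefined. 2a->0: ok.
abb: 2b undefined. 2b->0: no, abb/baa meet in 0. 2b->1: no, abb/a meet in 1. 2b->2: ok.
All examples now run through 3 states with every (state, symbol) defined. Accept strings end in {2}, Reject strings end in {0,1}; accept={2}.

states=3 start=0 accept={2} delta: 0a->1 0b->0 1a->0 1b->2 2a->0 2b->2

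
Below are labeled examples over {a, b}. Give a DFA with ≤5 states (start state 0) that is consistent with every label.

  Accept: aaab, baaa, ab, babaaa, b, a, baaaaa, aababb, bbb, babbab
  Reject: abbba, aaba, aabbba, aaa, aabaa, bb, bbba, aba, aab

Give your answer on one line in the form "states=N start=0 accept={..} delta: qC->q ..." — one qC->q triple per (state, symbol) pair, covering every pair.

states=5 start=0 accept={1,2} delta: 0a->1 0b->2 1a->2 1b->2 2a->0 2b->3 3a->4 3b->2 4a->0 4b->1

Fold the examples into a partial DFA from state 0: repeatedly fix the first undefined (state, symbol) met by the shortest-then-alphabetical prefix, trying targets in increasing order and rejecting any under which an Accept and a Reject string meet in one state with the same remainder; add a state when all current targets are rejected. Accepting states are where Accept strings end.
a: 0a undefined. 0a->0: no, aaab/aab meet in 0 with "b" left. Open state 1: 0a->1.
b: 0b undefined. 0b->0: no, baaa/aaa meet in 1 with "aa" left. 0b->1: no, ab/bb meet in 1 with "b" left. Open state 2: 0b->2.
aa: 1a undefined. 1a->0: no, b/aab meet in 2. 1a->1: no, aaab/aab meet in 1 with "b" left. 1a->2: ok.
ab: 1b undefined. 1b->0: no, a/aba meet in 1. 1b->1: no, b/abbba meet in 2. 1b->2: ok.
ba: 2a undefined. 2a->0: ok.
bb: 2b undefined. 2b->0: no, aaab/aabaa meet in 2. 2b->1: no, aaab/aaba meet in 2. 2b->2: no, aaab/bb meet in 2. Open state 3: 2b->3.
bbb: 3b undefined. 3b->0: no, a/abbba meet in 1. 3b->1: no, aaab/abbba meet in 2. 3b->2: ok.
aaba: 3a undefined. 3a->0: no, a/aabaa meet in 1. 3a->1: no, aaab/aabaa meet in 2. 3a->2: no, aaab/aaba meet in 2. 3a->3: no, aababb/aaba meet in 3. Open state 4: 3a->4.
aabaa: 4a undefined. 4a->0: ok.
aabab: 4b undefined. 4b->0: no, babbab/abbba meet in 0. 4b->1: ok.
All examples now run through 5 states with every (state, symbol) defined. Accept strings end in {1,2}, Reject strings end in {0,3,4}; accept={1,2}.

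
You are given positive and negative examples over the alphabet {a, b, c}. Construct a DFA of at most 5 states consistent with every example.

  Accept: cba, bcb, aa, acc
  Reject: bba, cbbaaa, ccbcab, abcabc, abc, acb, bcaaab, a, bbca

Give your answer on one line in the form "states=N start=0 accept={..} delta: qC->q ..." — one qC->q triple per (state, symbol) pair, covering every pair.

states=5 start=0 accept={0,3} delta: 0a->1 0b->0 0c->2 1a->0 1b->0 1c->3 2a->4 2b->3 2c->0 3a->0 3b->2 3c->0 4a->2 4b->4 4c->1

Fold the examples into a partial DFA from state 0: repeatedly fix the first undefined (state, symbol) met by the shortest-then-alphabetical prefix, trying targets in increasing order and rejecting any under which an Accept and a Reject string meet in one state with the same remainder; add a state when all current targets are rejected. Accepting states are where Accept strings end.
a: 0a undefined. 0a->0: no, aa/a meet in 0. Open state 1: 0a->1.
b: 0b undefined. 0b->0: ok.
c: 0c undefined. 0c->0: no, cba/bba meet in 1. 0c->1: no, aa/bbca meet in 1 with "a" left. Open state 2: 0c->2.
aa: 1a undefined. 1a->0: ok.
ab: 1b undefined. 1b->0: ok.
ac: 1c undefined. 1c->0: no, aa/acb meet in 0. 1c->1: no, aa/acb meet in 0. 1c->2: no, bcb/acb meet in 2 with "b" left. Open state 3: 1c->3.
cb: 2b undefined. 2b->0: no, cba/bba meet in 1. 2b->1: no, bcb/bba meet in 1. 2b->2: no, cba/bbca meet in 2 with "a" left. 2b->3: ok.
cc: 2c undefined. 2c->0: ok.
acb: 3b undefined. 3b->0: no, aa/acb meet in 0. 3b->1: no, aa/cbbaaa meet in 0. 3b->2: ok.
acc: 3c undefined. 3c->0: ok.
bca: 2a undefined. 2a->0: no, aa/cbbaaa meet in 0. 2a->1: no, aa/ccbcab meet in 0. 2a->2: no, bcb/ccbcab meet in 3. 2a->3: no, bcb/bbca meet in 3. Open state 4: 2a->4.
cba: 3a undefined. 3a->0: ok.
bcaa: 4a undefined. 4a->0: no, cba/bcaaab meet in 0. 4a->1: no, cba/cbbaaa meet in 0. 4a->2: ok.
abcab: 4b undefined. 4b->0: no, cba/ccbcab meet in 0. 4b->1: no, bcb/abcabc meet in 3. 4b->2: no, cba/abcabc meet in 0. 4b->3: no, cba/abcabc meet in 0. 4b->4: ok.
abcabc: 4c undefined. 4c->0: no, cba/abcabc meet in 0. 4c->1: ok.
All examples now run through 5 states with every (state, symbol) defined. Accept strings end in {0,3}, Reject strings end in {1,2,4}; accept={0,3}.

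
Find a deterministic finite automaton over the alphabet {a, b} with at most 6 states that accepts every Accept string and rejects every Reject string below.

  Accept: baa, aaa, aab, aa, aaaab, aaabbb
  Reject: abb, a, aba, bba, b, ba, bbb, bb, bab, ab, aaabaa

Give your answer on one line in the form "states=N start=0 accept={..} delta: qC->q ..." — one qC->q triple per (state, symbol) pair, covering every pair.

Grow the machine one transition at a time. Run the examples from 0; the earliest place one falls off (shortest prefix, ties alphabetical) gets sent to the lowest-numbered state that keeps every Accept/Reject pair distinguishable — a pair clashes when both reach the same state with identical unread suffix — and to a fresh state only if none does.
a: 0a undefined. 0a->0: no, baa/aaabaa meet in 0 with "baa" left. Open state 1: 0a->1.
b: 0b undefined. 0b->0: ok.
aa: 1a undefined. 1a->0: no, baa/b meet in 0. 1a->1: no, baa/a meet in 1. Open state 2: 1a->2.
ab: 1b undefined. 1b->0: ok.
aaa: 2a undefined. 2a->0: no, baa/aaabaa meet in 2. 2a->1: no, baa/aaabaa meet in 2. 2a->2: ok.
aab: 2b undefined. 2b->0: no, baa/aaabaa meet in 2. 2b->1: no, baa/aaabaa meet in 2. 2b->2: no, baa/aaabaa meet in 2. Open state 3: 2b->3.
aaaba: 3a undefined. 3a->0: ok.
aaabb: 3b undefined. 3b->0: no, aaabbb/abb meet in 0. 3b->1: no, aaabbb/abb meet in 0. 3b->2: ok.
All examples now run through 4 states with every (state, symbol) defined. Accept strings end in {2,3}, Reject strings end in {0,1}; accept={2,3}.

states=4 start=0 accept={2,3} delta: 0a->1 0b->0 1a->2 1b->0 2a->2 2b->3 3a->0 3b->2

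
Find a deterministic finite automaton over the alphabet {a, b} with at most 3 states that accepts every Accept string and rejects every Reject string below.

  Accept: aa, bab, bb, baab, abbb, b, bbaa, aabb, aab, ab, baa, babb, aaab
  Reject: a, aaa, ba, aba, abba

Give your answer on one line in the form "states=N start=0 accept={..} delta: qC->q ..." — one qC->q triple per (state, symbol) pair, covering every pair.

State merging on the prefix tree: take the shortest (then alphabetical) example prefix whose next move is undefined and point that move at state 0, else 1, else 2, ...; a target is out if some Accept/Reject pair would then sit in one state with the same input left (inseparable). If every existing state is out, open a new one.
a: 0a undefined. 0a->0: no, aa/a meet in 0. Open state 1: 0a->1.
b: 0b undefined. 0b->0: ok.
aa: 1a undefined. 1a->0: ok.
ab: 1b undefined. 1b->0: ok.
All examples now run through 2 states with every (state, symbol) defined. Accept strings end in {0}, Reject strings end in {1}; accept={0}.

states=2 start=0 accept={0} delta: 0a->1 0b->0 1a->0 1b->0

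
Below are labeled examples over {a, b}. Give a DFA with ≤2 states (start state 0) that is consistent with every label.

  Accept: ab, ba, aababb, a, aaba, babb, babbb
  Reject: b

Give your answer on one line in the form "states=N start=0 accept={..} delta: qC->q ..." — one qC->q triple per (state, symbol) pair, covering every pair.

states=2 start=0 accept={1} delta: 0a->1 0b->0 1a->0 1b->1

Grow the machine one transition at a time. Run the examples from 0; the earliest place one falls off (shortest prefix, ties alphabetical) gets sent to the lowest-numbered state that keeps every Accept/Reject pair distinguishable — a pair clashes when both reach the same state with identical unread suffix — and to a fresh state only if none does.
a: 0a undefined. 0a->0: no, ab/b meet in 0 with "b" left. Open state 1: 0a->1.
b: 0b undefined. 0b->0: ok.
aa: 1a undefined. 1a->0: ok.
ab: 1b undefined. 1b->0: no, ab/b meet in 0. 1b->1: ok.
All examples now run through 2 states with every (state, symbol) defined. Accept strings end in {1}, Reject strings end in {0}; accept={1}.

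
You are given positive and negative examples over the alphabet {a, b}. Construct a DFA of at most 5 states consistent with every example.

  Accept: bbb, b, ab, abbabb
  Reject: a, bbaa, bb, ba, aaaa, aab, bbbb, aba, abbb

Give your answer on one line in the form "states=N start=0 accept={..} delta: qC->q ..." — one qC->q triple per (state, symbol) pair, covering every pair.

states=5 start=0 accept={0,2} delta: 0a->1 0b->2 1a->2 1b->0 2a->3 2b->4 3a->1 3b->0 4a->0 4b->2

Fold the examples into a partial DFA from state 0: repeatedly fix the first undefined (state, symbol) met by the shortest-then-alphabetical prefix, trying targets in increasing order and rejecting any under which an Accept and a Reject string meet in one state with the same remainder; add a state when all current targets are rejected. Accepting states are where Accept strings end.
a: 0a undefined. 0a->0: no, bbb/abbb meet in 0 with "bbb" left. Open state 1: 0a->1.
b: 0b undefined. 0b->0: no, bbb/bb meet in 0. 0b->1: no, b/a meet in 1. Open state 2: 0b->2.
aa: 1a undefined. 1a->0: no, b/aab meet in 2. 1a->1: no, ab/aab meet in 1 with "b" left. 1a->2: ok.
ab: 1b undefined. 1b->0: ok.
ba: 2a undefined. 2a->0: no, ab/ba meet in 0. 2a->1: no, b/aaaa meet in 2. 2a->2: no, b/ba meet in 2. Open state 3: 2a->3.
bb: 2b undefined. 2b->0: no, bbb/bbaa meet in 2. 2b->1: no, b/bbbb meet in 2. 2b->2: no, bbb/bb meet in 2. 2b->3: no, abbabb/bbbb meet in 3 with "bb" left. Open state 4: 2b->4.
bba: 4a undefined. 4a->0: ok.
bbb: 4b undefined. 4b->0: no, b/bbbb meet in 2. 4b->1: no, bbb/a meet in 1. 4b->2: ok.
aaaa: 3a undefined. 3a->0: no, ab/aaaa meet in 0. 3a->1: ok.
abbab: 3b undefined. 3b->0: ok.
All examples now run through 5 states with every (state, symbol) defined. Accept strings end in {0,2}, Reject strings end in {1,3,4}; accept={0,2}.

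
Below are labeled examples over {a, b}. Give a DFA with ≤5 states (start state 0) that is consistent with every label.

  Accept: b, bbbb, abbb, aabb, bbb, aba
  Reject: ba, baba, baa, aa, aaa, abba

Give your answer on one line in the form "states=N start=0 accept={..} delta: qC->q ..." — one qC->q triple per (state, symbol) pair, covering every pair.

Grow the machine one transition at a time. Run the examples from 0; the earliest place one falls off (shortest prefix, ties alphabetical) gets sent to the lowest-numbered state that keeps every Accept/Reject pair distinguishable — a pair clashes when both reach the same state with identical unread suffix — and to a fresh state only if none does.
a: 0a undefined. 0a->0: no, aba/ba meet in 0 with "ba" left. Open state 1: 0a->1.
b: 0b undefined. 0b->0: no, aba/baba meet in 1 with "ba" left. 0b->1: ok.
aa: 1a undefined. 1a->0: no, b/baa meet in 1. 1a->1: no, b/ba meet in 1. Open state 2: 1a->2.
ab: 1b undefined. 1b->0: ok.
aaa: 2a undefined. 2a->0: no, bbbb/baa meet in 0. 2a->1: no, b/baa meet in 1. 2a->2: ok.
aab: 2b undefined. 2b->0: no, b/baba meet in 1. 2b->1: ok.
All examples now run through 3 states with every (state, symbol) defined. Accept strings end in {0,1}, Reject strings end in {2}; accept={0,1}.

states=3 start=0 accept={0,1} delta: 0a->1 0b->1 1a->2 1b->0 2a->2 2b->1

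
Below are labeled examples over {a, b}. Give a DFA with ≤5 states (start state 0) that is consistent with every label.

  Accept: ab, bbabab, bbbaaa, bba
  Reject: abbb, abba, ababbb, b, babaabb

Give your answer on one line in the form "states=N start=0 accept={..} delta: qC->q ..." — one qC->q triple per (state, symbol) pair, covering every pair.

states=4 start=0 accept={1,2} delta: 0a->1 0b->0 1a->0 1b->2 2a->1 2b->3 3a->0 3b->0

State merging on the prefix tree: take the shortest (then alphabetical) example prefix whose next move is undefined and point that move at state 0, else 1, else 2, ...; a target is out if some Accept/Reject pair would then sit in one state with the same input left (inseparable). If every existing state is out, open a new one.
a: 0a undefined. 0a->0: no, ab/b meet in 0 with "b" left. Open state 1: 0a->1.
b: 0b undefined. 0b->0: ok.
ab: 1b undefined. 1b->0: no, ab/abbb meet in 0. 1b->1: no, ab/abbb meet in 1. Open state 2: 1b->2.
aba: 2a undefined. 2a->0: no, bbabab/ababbb meet in 0. 2a->1: ok.
abb: 2b undefined. 2b->0: no, bba/abba meet in 1. 2b->1: no, ab/abbb meet in 2. 2b->2: no, ab/abbb meet in 2. Open state 3: 2b->3.
abba: 3a undefined. 3a->0: ok.
abbb: 3b undefined. 3b->0: ok.
babaa: 1a undefined. 1a->0: ok.
All examples now run through 4 states with every (state, symbol) defined. Accept strings end in {1,2}, Reject strings end in {0}; accept={1,2}.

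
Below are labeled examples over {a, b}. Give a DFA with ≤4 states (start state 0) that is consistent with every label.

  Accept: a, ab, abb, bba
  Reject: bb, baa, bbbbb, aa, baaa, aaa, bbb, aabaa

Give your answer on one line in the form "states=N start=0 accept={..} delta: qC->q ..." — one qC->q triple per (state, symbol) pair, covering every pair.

Fold the examples into a partial DFA from state 0: repeatedly fix the first undefined (state, symbol) met by the shortest-then-alphabetical prefix, trying targets in increasing order and rejecting any under which an Accept and a Reject string meet in one state with the same remainder; add a state when all current targets are rejected. Accepting states are where Accept strings end.
a: 0a undefined. 0a->0: no, a/aa meet in 0. Open state 1: 0a->1.
b: 0b undefined. 0b->0: ok.
aa: 1a undefined. 1a->0: no, a/baaa meet in 1. 1a->1: no, a/baa meet in 1. Open state 2: 1a->2.
ab: 1b undefined. 1b->0: no, ab/bb meet in 0. 1b->1: ok.
aaa: 2a undefined. 2a->0: ok.
aab: 2b undefined. 2b->0: ok.
All examples now run through 3 states with every (state, symbol) defined. Accept strings end in {1}, Reject strings end in {0,2}; accept={1}.

states=3 start=0 accept={1} delta: 0a->1 0b->0 1a->2 1b->1 2a->0 2b->0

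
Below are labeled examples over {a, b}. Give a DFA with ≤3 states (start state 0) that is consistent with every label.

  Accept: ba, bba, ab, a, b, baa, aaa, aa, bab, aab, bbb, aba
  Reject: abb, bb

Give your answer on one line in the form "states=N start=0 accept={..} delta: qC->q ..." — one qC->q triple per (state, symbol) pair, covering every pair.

State merging on the prefix tree: take the shortest (then alphabetical) example prefix whose next move is undefined and point that move at state 0, else 1, else 2, ...; a target is out if some Accept/Reject pair would then sit in one state with the same input left (inseparable). If every existing state is out, open a new one.
a: 0a undefined. 0a->0: ok.
b: 0b undefined. 0b->0: no, ba/abb meet in 0. Open state 1: 0b->1.
ba: 1a undefined. 1a->0: ok.
bb: 1b undefined. 1b->0: no, ba/abb meet in 0. 1b->1: no, ab/abb meet in 1. Open state 2: 1b->2.
bba: 2a undefined. 2a->0: ok.
bbb: 2b undefined. 2b->0: ok.
All examples now run through 3 states with every (state, symbol) defined. Accept strings end in {0,1}, Reject strings end in {2}; accept={0,1}.

states=3 start=0 accept={0,1} delta: 0a->0 0b->1 1a->0 1b->2 2a->0 2b->0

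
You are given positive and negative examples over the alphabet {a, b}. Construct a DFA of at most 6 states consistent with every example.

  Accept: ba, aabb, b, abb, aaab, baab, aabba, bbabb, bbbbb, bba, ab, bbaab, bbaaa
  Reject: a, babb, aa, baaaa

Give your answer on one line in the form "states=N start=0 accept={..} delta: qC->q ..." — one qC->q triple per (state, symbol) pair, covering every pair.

states=5 start=0 accept={1,2,3,4} delta: 0a->0 0b->1 1a->2 1b->3 2a->0 2b->3 3a->4 3b->0 4a->1 4b->0

Fold the examples into a partial DFA from state 0: repeatedly fix the first undefined (state, symbol) met by the shortest-then-alphabetical prefix, trying targets in increasing order and rejecting any under which an Accept and a Reject string meet in one state with the same remainder; add a state when all current targets are rejected. Accepting states are where Accept strings end.
a: 0a undefined. 0a->0: ok.
b: 0b undefined. 0b->0: no, ba/a meet in 0. Open state 1: 0b->1.
ba: 1a undefined. 1a->0: no, ba/a meet in 0. 1a->1: no, ba/baaaa meet in 1. Open state 2: 1a->2.
bb: 1b undefined. 1b->0: no, aabb/a meet in 0. 1b->1: no, bbabb/babb meet in 2 with "bb" left. 1b->2: no, bbaaa/baaaa meet in 2 with "aaa" left. Open state 3: 1b->3.
baa: 2a undefined. 2a->0: ok.
bab: 2b undefined. 2b->0: no, b/babb meet in 1. 2b->1: no, aabb/babb meet in 3. 2b->2: no, ba/babb meet in 2. 2b->3: ok.
bba: 3a undefined. 3a->0: no, aabba/a meet in 0. 3a->1: no, bbabb/babb meet in 3 with "b" left. 3a->2: no, bbabb/babb meet in 3 with "b" left. 3a->3: no, bbaab/babb meet in 3 with "b" left. Open state 4: 3a->4.
bbb: 3b undefined. 3b->0: ok.
bbaa: 4a undefined. 4a->0: no, bbaaa/a meet in 0. 4a->1: ok.
bbab: 4b undefined. 4b->0: ok.
All examples now run through 5 states with every (state, symbol) defined. Accept strings end in {1,2,3,4}, Reject strings end in {0}; accept={1,2,3,4}.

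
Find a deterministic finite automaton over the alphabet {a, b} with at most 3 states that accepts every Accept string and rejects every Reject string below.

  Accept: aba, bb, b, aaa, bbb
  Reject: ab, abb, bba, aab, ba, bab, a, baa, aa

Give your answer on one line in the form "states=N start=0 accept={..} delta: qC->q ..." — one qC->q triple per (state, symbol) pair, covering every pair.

State merging on the prefix tree: take the shortest (then alphabetical) example prefix whose next move is undefined and point that move at state 0, else 1, else 2, ...; a target is out if some Accept/Reject pair would then sit in one state with the same input left (inseparable). If every existing state is out, open a new one.
a: 0a undefined. 0a->0: no, aba/ba meet in 0 with "ba" left. Open state 1: 0a->1.
b: 0b undefined. 0b->0: ok.
aa: 1a undefined. 1a->0: no, bb/aab meet in 0. 1a->1: no, aaa/bba meet in 1. Open state 2: 1a->2.
ab: 1b undefined. 1b->0: no, aba/bba meet in 1. 1b->1: no, aba/baa meet in 2. 1b->2: ok.
aaa: 2a undefined. 2a->0: ok.
aab: 2b undefined. 2b->0: no, aba/abb meet in 0. 2b->1: ok.
All examples now run through 3 states with every (state, symbol) defined. Accept strings end in {0}, Reject strings end in {1,2}; accept={0}.

states=3 start=0 accept={0} delta: 0a->1 0b->0 1a->2 1b->2 2a->0 2b->1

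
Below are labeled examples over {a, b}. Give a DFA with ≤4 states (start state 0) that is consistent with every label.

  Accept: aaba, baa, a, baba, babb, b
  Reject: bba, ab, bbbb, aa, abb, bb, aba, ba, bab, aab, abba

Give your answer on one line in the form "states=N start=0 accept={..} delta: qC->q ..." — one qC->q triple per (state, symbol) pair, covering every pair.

states=4 start=0 accept={1} delta: 0a->1 0b->1 1a->2 1b->3 2a->1 2b->0 3a->0 3b->3

Grow the machine one transition at a time. Run the examples from 0; the earliest place one falls off (shortest prefix, ties alphabetical) gets sent to the lowest-numbered state that keeps every Accept/Reject pair distinguishable — a pair clashes when both reach the same state with identical unread suffix — and to a fresh state only if none does.
a: 0a undefined. 0a->0: no, aaba/aba meet in 0 with "ba" left. Open state 1: 0a->1.
b: 0b undefined. 0b->0: no, baa/aa meet in 1 with "a" left. 0b->1: ok.
aa: 1a undefined. 1a->0: no, aaba/aa meet in 0. 1a->1: no, aaba/bba meet in 1 with "ba" left. Open state 2: 1a->2.
ab: 1b undefined. 1b->0: no, a/bba meet in 1. 1b->1: no, a/ab meet in 1. 1b->2: no, aaba/abba meet in 2 with "ba" left. Open state 3: 1b->3.
aab: 2b undefined. 2b->0: ok.
aba: 3a undefined. 3a->0: ok.
abb: 3b undefined. 3b->0: no, aaba/bbbb meet in 1. 3b->1: no, aaba/abb meet in 1. 3b->2: no, baa/abba meet in 2 with "a" left. 3b->3: ok.
baa: 2a undefined. 2a->0: no, baa/bba meet in 0. 2a->1: ok.
All examples now run through 4 states with every (state, symbol) defined. Accept strings end in {1}, Reject strings end in {0,2,3}; accept={1}.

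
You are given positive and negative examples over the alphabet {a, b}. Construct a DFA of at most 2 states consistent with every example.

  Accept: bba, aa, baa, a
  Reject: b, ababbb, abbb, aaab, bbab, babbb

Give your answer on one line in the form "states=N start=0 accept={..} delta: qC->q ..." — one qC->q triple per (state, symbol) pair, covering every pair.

State merging on the prefix tree: take the shortest (then alphabetical) example prefix whose next move is undefined and point that move at state 0, else 1, else 2, ...; a target is out if some Accept/Reject pair would then sit in one state with the same input left (inseparable). If every existing state is out, open a new one.
a: 0a undefined. 0a->0: ok.
b: 0b undefined. 0b->0: no, bba/b meet in 0. Open state 1: 0b->1.
ba: 1a undefined. 1a->0: ok.
bb: 1b undefined. 1b->0: ok.
All examples now run through 2 states with every (state, symbol) defined. Accept strings end in {0}, Reject strings end in {1}; accept={0}.

states=2 start=0 accept={0} delta: 0a->0 0b->1 1a->0 1b->0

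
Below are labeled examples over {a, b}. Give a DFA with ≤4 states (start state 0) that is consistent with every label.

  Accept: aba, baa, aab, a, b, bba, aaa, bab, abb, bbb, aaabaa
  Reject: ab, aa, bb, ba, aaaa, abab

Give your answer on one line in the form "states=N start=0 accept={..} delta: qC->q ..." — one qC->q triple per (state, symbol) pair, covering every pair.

Fold the examples into a partial DFA from state 0: repeatedly fix the first undefined (state, symbol) met by the shortest-then-alphabetical prefix, trying targets in increasing order and rejecting any under which an Accept and a Reject string meet in one state with the same remainder; add a state when all current targets are rejected. Accepting states are where Accept strings end.
a: 0a undefined. 0a->0: no, aba/ba meet in 0 with "ba" left. Open state 1: 0a->1.
b: 0b undefined. 0b->0: no, baa/aa meet in 1 with "a" left. 0b->1: ok.
aa: 1a undefined. 1a->0: ok.
ab: 1b undefined. 1b->0: no, aaabaa/ab meet in 0. 1b->1: no, aba/aa meet in 0. Open state 2: 1b->2.
aba: 2a undefined. 2a->0: no, aba/aa meet in 0. 2a->1: no, aaabaa/aa meet in 0. 2a->2: no, aba/ab meet in 2. Open state 3: 2a->3.
abb: 2b undefined. 2b->0: no, abb/aa meet in 0. 2b->1: ok.
abab: 3b undefined. 3b->0: ok.
aaabaa: 3a undefined. 3a->0: no, aaabaa/aa meet in 0. 3a->1: ok.
All examples now run through 4 states with every (state, symbol) defined. Accept strings end in {1,3}, Reject strings end in {0,2}; accept={1,3}.

states=4 start=0 accept={1,3} delta: 0a->1 0b->1 1a->0 1b->2 2a->3 2b->1 3a->1 3b->0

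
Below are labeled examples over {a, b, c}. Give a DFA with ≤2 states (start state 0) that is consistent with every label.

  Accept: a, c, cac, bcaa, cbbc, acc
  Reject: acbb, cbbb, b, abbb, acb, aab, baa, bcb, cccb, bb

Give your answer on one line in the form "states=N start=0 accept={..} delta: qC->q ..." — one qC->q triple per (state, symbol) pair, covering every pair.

Grow the machine one transition at a time. Run the examples from 0; the earliest place one falls off (shortest prefix, ties alphabetical) gets sent to the lowest-numbered state that keeps every Accept/Reject pair distinguishable — a pair clashes when both reach the same state with identical unread suffix — and to a fresh state only if none does.
a: 0a undefined. 0a->0: ok.
b: 0b undefined. 0b->0: no, a/b meet in 0. Open state 1: 0b->1.
c: 0c undefined. 0c->0: ok.
ba: 1a undefined. 1a->0: no, a/baa meet in 0. 1a->1: ok.
bb: 1b undefined. 1b->0: no, a/acbb meet in 0. 1b->1: ok.
bc: 1c undefined. 1c->0: ok.
All examples now run through 2 states with every (state, symbol) defined. Accept strings end in {0}, Reject strings end in {1}; accept={0}.

states=2 start=0 accept={0} delta: 0a->0 0b->1 0c->0 1a->1 1b->1 1c->0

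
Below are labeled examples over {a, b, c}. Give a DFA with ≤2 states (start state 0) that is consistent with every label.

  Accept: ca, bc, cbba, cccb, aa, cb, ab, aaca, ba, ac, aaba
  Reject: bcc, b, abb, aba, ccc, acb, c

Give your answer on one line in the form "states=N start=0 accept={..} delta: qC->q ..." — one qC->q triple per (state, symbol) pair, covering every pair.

State merging on the prefix tree: take the shortest (then alphabetical) example prefix whose next move is undefined and point that move at state 0, else 1, else 2, ...; a target is out if some Accept/Reject pair would then sit in one state with the same input left (inseparable). If every existing state is out, open a new one.
a: 0a undefined. 0a->0: no, cb/acb meet in 0 with "cb" left. Open state 1: 0a->1.
b: 0b undefined. 0b->0: no, bc/c meet in 0 with "c" left. 0b->1: ok.
c: 0c undefined. 0c->0: no, ca/b meet in 1. 0c->1: ok.
aa: 1a undefined. 1a->0: ok.
ab: 1b undefined. 1b->0: ok.
ac: 1c undefined. 1c->0: ok.
All examples now run through 2 states with every (state, symbol) defined. Accept strings end in {0}, Reject strings end in {1}; accept={0}.

states=2 start=0 accept={0} delta: 0a->1 0b->1 0c->1 1a->0 1b->0 1c->0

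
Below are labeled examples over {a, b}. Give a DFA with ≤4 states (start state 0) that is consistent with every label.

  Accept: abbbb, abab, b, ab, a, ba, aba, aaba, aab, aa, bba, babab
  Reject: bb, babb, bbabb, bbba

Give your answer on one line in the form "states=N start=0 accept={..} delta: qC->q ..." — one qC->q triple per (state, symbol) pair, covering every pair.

states=4 start=0 accept={0,1} delta: 0a->0 0b->1 1a->0 1b->2 2a->0 2b->3 3a->2 3b->0

Grow the machine one transition at a time. Run the examples from 0; the earliest place one falls off (shortest prefix, ties alphabetical) gets sent to the lowest-numbered state that keeps every Accept/Reject pair distinguishable — a pair clashes when both reach the same state with identical unread suffix — and to a fresh state only if none does.
a: 0a undefined. 0a->0: ok.
b: 0b undefined. 0b->0: no, abbbb/bb meet in 0. Open state 1: 0b->1.
ba: 1a undefined. 1a->0: ok.
bb: 1b undefined. 1b->0: no, abbbb/bb meet in 0. 1b->1: no, abbbb/bb meet in 1. Open state 2: 1b->2.
bba: 2a undefined. 2a->0: ok.
bbb: 2b undefined. 2b->0: no, a/bbba meet in 0. 2b->1: no, abbbb/bb meet in 2. 2b->2: no, abbbb/bb meet in 2. Open state 3: 2b->3.
bbba: 3a undefined. 3a->0: no, a/bbba meet in 0. 3a->1: no, abab/bbba meet in 1. 3a->2: ok.
abbbb: 3b undefined. 3b->0: ok.
All examples now run through 4 states with every (state, symbol) defined. Accept strings end in {0,1}, Reject strings end in {2}; accept={0,1}.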